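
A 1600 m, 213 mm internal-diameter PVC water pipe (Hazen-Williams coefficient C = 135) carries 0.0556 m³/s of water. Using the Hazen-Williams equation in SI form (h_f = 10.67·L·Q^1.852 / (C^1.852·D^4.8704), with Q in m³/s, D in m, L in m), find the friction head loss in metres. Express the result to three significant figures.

h_f = 10.67·1600·0.0556^1.852 / (135^1.852·0.213^4.8704) = 17.13 m

h_f ≈ 17.1 m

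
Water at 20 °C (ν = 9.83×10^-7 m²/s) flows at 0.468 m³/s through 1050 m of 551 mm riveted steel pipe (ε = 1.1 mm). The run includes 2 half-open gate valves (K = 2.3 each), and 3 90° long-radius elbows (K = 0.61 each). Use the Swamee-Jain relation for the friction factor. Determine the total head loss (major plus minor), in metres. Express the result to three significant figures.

H_L ≈ 10.1 m

V = 4Q/(πD²) = 1.963 m/s; V²/2g = 0.1963 m
Re = 1.10×10^6, ε/D = 0.00200 → f = 0.02365 (Swamee-Jain)
Major: h_f = f(L/D)·V²/2g = 0.02365·1906·0.1963 = 8.848 m
Minor: ΣK = 6.43; h_m = ΣK·V²/2g = 1.262 m
Total H_L = 8.848 + 1.262 = 10.11 m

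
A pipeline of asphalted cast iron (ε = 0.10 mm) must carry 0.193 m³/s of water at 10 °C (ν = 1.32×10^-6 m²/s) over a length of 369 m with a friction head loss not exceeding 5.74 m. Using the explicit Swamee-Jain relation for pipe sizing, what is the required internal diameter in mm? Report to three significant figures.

Swamee-Jain (Type III): D = 0.66·[ε^1.25·(LQ²/(gh_f))^4.75 + ν·Q^9.4·(L/(gh_f))^5.2]^0.04
LQ²/(gh_f) = 0.2441; L/(gh_f) = 6.553
Term 1 = ε^1.25·(…)^4.75 = 1.23×10^-8; Term 2 = ν·Q^9.4·(…)^5.2 = 4.47×10^-9
D = 0.66·(1.23×10^-8 + 4.47×10^-9)^0.04 = 0.3225 m = 323 mm
Check: V = 2.36 m/s, Re = 5.77×10^5, f = 0.01630, h_f = 5.31 m ≈ 5.74 m ✓

D ≈ 323 mm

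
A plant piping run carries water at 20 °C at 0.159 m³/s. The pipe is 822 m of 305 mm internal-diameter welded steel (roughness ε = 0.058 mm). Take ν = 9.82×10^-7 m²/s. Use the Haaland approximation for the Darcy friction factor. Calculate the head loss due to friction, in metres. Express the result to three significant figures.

V = 4Q/(πD²) = 4·0.159/(π·0.305²) = 2.176 m/s
Re = VD/ν = 2.176·0.305/9.82×10^-7 = 6.76×10^5 → turbulent
ε/D = 0.058/305 = 1.90×10^-4
Haaland: f = 0.01484
h_f = f(L/D)V²/(2g) = 0.01484·(822/0.305)·2.176²/(2·9.81) = 9.657 m

h_f ≈ 9.66 m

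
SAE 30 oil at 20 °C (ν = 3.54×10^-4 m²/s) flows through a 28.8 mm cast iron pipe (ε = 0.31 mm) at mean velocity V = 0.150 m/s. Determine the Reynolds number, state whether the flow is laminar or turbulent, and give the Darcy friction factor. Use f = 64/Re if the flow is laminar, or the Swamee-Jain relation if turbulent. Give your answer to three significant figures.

Re ≈ 12.2; laminar; f = 64/Re ≈ 5.24

Re = VD/ν = 0.1500·0.0288/3.54×10^-4 = 12.2
Re < 2300 → laminar → f = 64/Re = 5.244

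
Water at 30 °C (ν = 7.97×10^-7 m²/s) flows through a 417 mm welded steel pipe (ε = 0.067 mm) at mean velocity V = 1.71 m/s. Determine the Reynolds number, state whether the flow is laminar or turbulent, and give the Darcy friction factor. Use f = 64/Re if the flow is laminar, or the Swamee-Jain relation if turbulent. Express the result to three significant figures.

Re ≈ 8.95×10^5; turbulent; f ≈ 0.0144

Re = VD/ν = 1.710·0.417/7.97×10^-7 = 8.95×10^5
Re > 4000 → turbulent; ε/D = 1.61×10^-4
Swamee-Jain: f = 0.01442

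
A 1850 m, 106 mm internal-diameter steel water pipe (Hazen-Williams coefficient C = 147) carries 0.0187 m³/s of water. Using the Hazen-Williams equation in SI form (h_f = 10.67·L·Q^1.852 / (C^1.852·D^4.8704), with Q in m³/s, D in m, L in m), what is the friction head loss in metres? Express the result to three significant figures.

h_f = 10.67·1850·0.0187^1.852 / (147^1.852·0.106^4.8704) = 67.31 m

h_f ≈ 67.3 m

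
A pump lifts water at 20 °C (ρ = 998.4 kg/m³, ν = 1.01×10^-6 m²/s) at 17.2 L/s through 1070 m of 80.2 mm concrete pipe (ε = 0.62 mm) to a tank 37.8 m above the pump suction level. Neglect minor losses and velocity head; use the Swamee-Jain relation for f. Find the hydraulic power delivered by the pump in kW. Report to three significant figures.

V = 4Q/(πD²) = 3.405 m/s; Re = 2.70×10^5; ε/D = 0.00773; f = 0.03520
h_f = f(L/D)V²/2g = 277.5 m
Total head H = z + h_f = 37.8 + 277.5 = 315.3 m
P_hyd = ρgQH = 998.4·9.81·0.0172·315.3 = 53.12 kW

P_hyd ≈ 53.1 kW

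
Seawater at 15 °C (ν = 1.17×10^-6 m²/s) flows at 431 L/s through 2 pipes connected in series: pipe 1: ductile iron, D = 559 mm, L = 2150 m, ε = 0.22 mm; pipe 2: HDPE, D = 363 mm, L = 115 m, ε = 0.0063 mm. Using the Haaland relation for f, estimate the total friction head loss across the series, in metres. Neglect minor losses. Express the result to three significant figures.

H ≈ 13.2 m

Pipe 1: V = 1.756 m/s, Re = 8.39×10^5, ε/D = 3.94×10^-4, f = 0.01649, h_1 = f(L/D)V²/2g = 9.967 m
Pipe 2: V = 4.165 m/s, Re = 1.29×10^6, ε/D = 1.74×10^-5, f = 0.01149, h_2 = f(L/D)V²/2g = 3.217 m
Series → Q common, losses add: H = Σh = 13.18 m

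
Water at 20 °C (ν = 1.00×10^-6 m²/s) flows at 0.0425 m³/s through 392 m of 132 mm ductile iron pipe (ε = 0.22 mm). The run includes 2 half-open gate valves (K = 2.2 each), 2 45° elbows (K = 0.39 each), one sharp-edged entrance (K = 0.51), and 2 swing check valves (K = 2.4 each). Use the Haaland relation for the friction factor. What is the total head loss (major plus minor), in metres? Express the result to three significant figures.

H_L ≈ 38.5 m

V = 4Q/(πD²) = 3.106 m/s; V²/2g = 0.4916 m
Re = 4.10×10^5, ε/D = 0.00167 → f = 0.02281 (Haaland)
Major: h_f = f(L/D)·V²/2g = 0.02281·2970·0.4916 = 33.31 m
Minor: ΣK = 10.5; h_m = ΣK·V²/2g = 5.157 m
Total H_L = 33.31 + 5.157 = 38.46 m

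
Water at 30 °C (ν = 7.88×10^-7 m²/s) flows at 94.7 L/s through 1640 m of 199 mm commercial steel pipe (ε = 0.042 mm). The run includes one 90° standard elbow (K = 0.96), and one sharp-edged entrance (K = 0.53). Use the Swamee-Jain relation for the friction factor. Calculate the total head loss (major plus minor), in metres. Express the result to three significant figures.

H_L ≈ 59.6 m

V = 4Q/(πD²) = 3.045 m/s; V²/2g = 0.4725 m
Re = 7.69×10^5, ε/D = 2.11×10^-4 → f = 0.01513 (Swamee-Jain)
Major: h_f = f(L/D)·V²/2g = 0.01513·8241·0.4725 = 58.90 m
Minor: ΣK = 1.49; h_m = ΣK·V²/2g = 0.7040 m
Total H_L = 58.90 + 0.7040 = 59.60 m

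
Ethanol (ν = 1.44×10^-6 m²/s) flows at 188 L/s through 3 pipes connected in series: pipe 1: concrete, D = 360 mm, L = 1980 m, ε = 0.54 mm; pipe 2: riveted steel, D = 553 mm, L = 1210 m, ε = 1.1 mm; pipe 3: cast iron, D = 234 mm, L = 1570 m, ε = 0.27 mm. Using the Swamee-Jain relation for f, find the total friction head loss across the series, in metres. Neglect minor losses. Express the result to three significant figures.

H ≈ 159 m

Pipe 1: V = 1.847 m/s, Re = 4.62×10^5, ε/D = 0.00150, f = 0.02234, h_1 = f(L/D)V²/2g = 21.36 m
Pipe 2: V = 0.7827 m/s, Re = 3.01×10^5, ε/D = 0.00199, f = 0.02414, h_2 = f(L/D)V²/2g = 1.649 m
Pipe 3: V = 4.372 m/s, Re = 7.10×10^5, ε/D = 0.00115, f = 0.02083, h_3 = f(L/D)V²/2g = 136.1 m
Series → Q common, losses add: H = Σh = 159.1 m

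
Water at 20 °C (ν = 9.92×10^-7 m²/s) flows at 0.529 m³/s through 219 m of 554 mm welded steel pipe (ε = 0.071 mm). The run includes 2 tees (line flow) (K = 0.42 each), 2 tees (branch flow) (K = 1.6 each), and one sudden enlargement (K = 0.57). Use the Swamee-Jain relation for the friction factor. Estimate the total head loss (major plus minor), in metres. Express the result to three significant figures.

V = 4Q/(πD²) = 2.195 m/s; V²/2g = 0.2455 m
Re = 1.23×10^6, ε/D = 1.28×10^-4 → f = 0.01371 (Swamee-Jain)
Major: h_f = f(L/D)·V²/2g = 0.01371·395.3·0.2455 = 1.330 m
Minor: ΣK = 4.61; h_m = ΣK·V²/2g = 1.132 m
Total H_L = 1.330 + 1.132 = 2.462 m

H_L ≈ 2.46 m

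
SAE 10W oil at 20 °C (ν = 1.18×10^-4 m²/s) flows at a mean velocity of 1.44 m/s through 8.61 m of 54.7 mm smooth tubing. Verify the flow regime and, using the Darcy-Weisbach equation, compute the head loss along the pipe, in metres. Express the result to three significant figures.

h_f ≈ 1.59 m

Re = VD/ν = 1.44·0.05470/1.18×10^-4 = 668 → laminar (Re < 2300)
f = 64/Re = 0.09588
h_f = f(L/D)V²/(2g) = 0.09588·(8.61/0.05470)·1.44²/(2·9.81) = 1.595 m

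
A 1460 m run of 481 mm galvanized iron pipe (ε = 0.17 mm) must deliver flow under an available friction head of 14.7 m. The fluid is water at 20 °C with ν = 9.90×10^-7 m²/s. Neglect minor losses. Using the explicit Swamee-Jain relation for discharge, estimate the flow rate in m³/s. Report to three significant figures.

Q ≈ 0.443 m³/s

Swamee-Jain (Type II): Q = -0.965·√(gD⁵h_f/L)·ln[ε/(3.7D) + √(3.17ν²L/(gD³h_f))]
√(gD⁵h_f/L) = √(9.81·0.481⁵·14.7/1460) = 0.05043
ε/(3.7D) = 9.55×10^-5; √(3.17ν²L/(gD³h_f)) = 1.68×10^-5
Q = -0.965·0.05043·ln(1.123×10^-4) = 0.4426 m³/s
Check: V = 2.44 m/s, Re = 1.18×10^6, f = 0.01612, h_f = 14.8 m ≈ 14.7 m ✓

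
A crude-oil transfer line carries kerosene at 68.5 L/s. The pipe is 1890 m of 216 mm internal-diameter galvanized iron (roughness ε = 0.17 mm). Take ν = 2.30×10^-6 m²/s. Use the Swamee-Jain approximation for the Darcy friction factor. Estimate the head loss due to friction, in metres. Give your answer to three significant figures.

h_f ≈ 32.0 m

V = 4Q/(πD²) = 4·0.0685/(π·0.216²) = 1.869 m/s
Re = VD/ν = 1.869·0.216/2.30×10^-6 = 1.76×10^5 → turbulent
ε/D = 0.17/216 = 7.87×10^-4
Swamee-Jain: f = 0.02050
h_f = f(L/D)V²/(2g) = 0.02050·(1890/0.216)·1.869²/(2·9.81) = 31.95 m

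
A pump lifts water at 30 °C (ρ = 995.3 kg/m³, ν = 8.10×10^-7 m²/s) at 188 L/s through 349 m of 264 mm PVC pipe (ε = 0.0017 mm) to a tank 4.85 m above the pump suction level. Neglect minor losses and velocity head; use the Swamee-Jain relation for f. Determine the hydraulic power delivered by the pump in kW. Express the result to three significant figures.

V = 4Q/(πD²) = 3.434 m/s; Re = 1.12×10^6; ε/D = 6.44×10^-6; f = 0.01156
h_f = f(L/D)V²/2g = 9.189 m
Total head H = z + h_f = 4.85 + 9.189 = 14.04 m
P_hyd = ρgQH = 995.3·9.81·0.188·14.04 = 25.77 kW

P_hyd ≈ 25.8 kW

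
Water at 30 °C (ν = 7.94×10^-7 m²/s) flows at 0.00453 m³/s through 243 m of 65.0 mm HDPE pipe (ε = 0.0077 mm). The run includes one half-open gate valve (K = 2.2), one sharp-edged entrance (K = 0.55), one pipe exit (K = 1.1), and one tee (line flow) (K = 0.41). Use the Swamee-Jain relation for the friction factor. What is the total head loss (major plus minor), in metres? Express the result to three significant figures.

V = 4Q/(πD²) = 1.365 m/s; V²/2g = 0.09499 m
Re = 1.12×10^5, ε/D = 1.18×10^-4 → f = 0.01819 (Swamee-Jain)
Major: h_f = f(L/D)·V²/2g = 0.01819·3738·0.09499 = 6.460 m
Minor: ΣK = 4.26; h_m = ΣK·V²/2g = 0.4046 m
Total H_L = 6.460 + 0.4046 = 6.864 m

H_L ≈ 6.86 m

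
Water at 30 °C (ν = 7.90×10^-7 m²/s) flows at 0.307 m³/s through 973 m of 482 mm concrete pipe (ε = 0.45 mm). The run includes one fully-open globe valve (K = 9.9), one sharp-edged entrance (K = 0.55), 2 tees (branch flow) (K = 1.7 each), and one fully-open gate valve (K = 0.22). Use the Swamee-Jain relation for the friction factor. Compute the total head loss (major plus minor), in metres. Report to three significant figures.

H_L ≈ 7.77 m

V = 4Q/(πD²) = 1.682 m/s; V²/2g = 0.1443 m
Re = 1.03×10^6, ε/D = 9.34×10^-4 → f = 0.01971 (Swamee-Jain)
Major: h_f = f(L/D)·V²/2g = 0.01971·2019·0.1443 = 5.741 m
Minor: ΣK = 14.1; h_m = ΣK·V²/2g = 2.030 m
Total H_L = 5.741 + 2.030 = 7.771 m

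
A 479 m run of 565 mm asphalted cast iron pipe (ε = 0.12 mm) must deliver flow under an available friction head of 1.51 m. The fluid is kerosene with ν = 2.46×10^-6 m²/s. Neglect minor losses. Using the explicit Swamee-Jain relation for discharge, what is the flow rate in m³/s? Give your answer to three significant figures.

Swamee-Jain (Type II): Q = -0.965·√(gD⁵h_f/L)·ln[ε/(3.7D) + √(3.17ν²L/(gD³h_f))]
√(gD⁵h_f/L) = √(9.81·0.565⁵·1.51/479) = 0.04220
ε/(3.7D) = 5.74×10^-5; √(3.17ν²L/(gD³h_f)) = 5.86×10^-5
Q = -0.965·0.04220·ln(1.160×10^-4) = 0.3690 m³/s
Check: V = 1.47 m/s, Re = 3.38×10^5, f = 0.01620, h_f = 1.52 m ≈ 1.51 m ✓

Q ≈ 0.369 m³/s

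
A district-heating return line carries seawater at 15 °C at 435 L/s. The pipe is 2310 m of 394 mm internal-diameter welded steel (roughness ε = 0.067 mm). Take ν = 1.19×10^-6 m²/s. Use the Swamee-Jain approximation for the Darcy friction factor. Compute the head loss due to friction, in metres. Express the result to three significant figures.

h_f ≈ 54.4 m

V = 4Q/(πD²) = 4·0.435/(π·0.394²) = 3.568 m/s
Re = VD/ν = 3.568·0.394/1.19×10^-6 = 1.18×10^6 → turbulent
ε/D = 0.067/394 = 1.70×10^-4
Swamee-Jain: f = 0.01429
h_f = f(L/D)V²/(2g) = 0.01429·(2310/0.394)·3.568²/(2·9.81) = 54.35 m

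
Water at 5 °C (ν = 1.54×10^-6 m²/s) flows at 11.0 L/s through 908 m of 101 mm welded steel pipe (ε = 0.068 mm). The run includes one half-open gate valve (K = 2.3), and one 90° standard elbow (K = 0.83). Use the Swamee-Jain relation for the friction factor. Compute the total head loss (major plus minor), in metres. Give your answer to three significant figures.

H_L ≈ 18.8 m

V = 4Q/(πD²) = 1.373 m/s; V²/2g = 0.09608 m
Re = 9.00×10^4, ε/D = 6.73×10^-4 → f = 0.02139 (Swamee-Jain)
Major: h_f = f(L/D)·V²/2g = 0.02139·8990·0.09608 = 18.48 m
Minor: ΣK = 3.13; h_m = ΣK·V²/2g = 0.3007 m
Total H_L = 18.48 + 0.3007 = 18.78 m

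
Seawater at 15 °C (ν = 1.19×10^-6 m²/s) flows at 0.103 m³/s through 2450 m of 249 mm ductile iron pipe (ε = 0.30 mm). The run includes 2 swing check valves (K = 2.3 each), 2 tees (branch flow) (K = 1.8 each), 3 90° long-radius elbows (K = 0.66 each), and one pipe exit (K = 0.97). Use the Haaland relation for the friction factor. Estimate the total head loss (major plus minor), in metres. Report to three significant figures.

H_L ≈ 49.9 m

V = 4Q/(πD²) = 2.115 m/s; V²/2g = 0.2280 m
Re = 4.43×10^5, ε/D = 0.00120 → f = 0.02111 (Haaland)
Major: h_f = f(L/D)·V²/2g = 0.02111·9839·0.2280 = 47.37 m
Minor: ΣK = 11.2; h_m = ΣK·V²/2g = 2.543 m
Total H_L = 47.37 + 2.543 = 49.92 m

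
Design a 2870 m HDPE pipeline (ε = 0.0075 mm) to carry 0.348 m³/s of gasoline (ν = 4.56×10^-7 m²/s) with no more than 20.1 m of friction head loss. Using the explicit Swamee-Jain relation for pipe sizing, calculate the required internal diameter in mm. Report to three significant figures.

Swamee-Jain (Type III): D = 0.66·[ε^1.25·(LQ²/(gh_f))^4.75 + ν·Q^9.4·(L/(gh_f))^5.2]^0.04
LQ²/(gh_f) = 1.763; L/(gh_f) = 14.56
Term 1 = ε^1.25·(…)^4.75 = 5.80×10^-6; Term 2 = ν·Q^9.4·(…)^5.2 = 2.50×10^-5
D = 0.66·(5.80×10^-6 + 2.50×10^-5)^0.04 = 0.4356 m = 436 mm
Check: V = 2.34 m/s, Re = 2.23×10^6, f = 0.01084, h_f = 19.9 m ≈ 20.1 m ✓

D ≈ 436 mm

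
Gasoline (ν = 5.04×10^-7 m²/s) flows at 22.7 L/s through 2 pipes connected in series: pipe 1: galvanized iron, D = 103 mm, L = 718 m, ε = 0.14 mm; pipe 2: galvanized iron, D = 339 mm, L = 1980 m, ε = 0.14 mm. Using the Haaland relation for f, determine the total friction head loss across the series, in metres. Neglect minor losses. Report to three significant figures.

Pipe 1: V = 2.724 m/s, Re = 5.57×10^5, ε/D = 0.00136, f = 0.02161, h_1 = f(L/D)V²/2g = 56.99 m
Pipe 2: V = 0.2515 m/s, Re = 1.69×10^5, ε/D = 4.13×10^-4, f = 0.01848, h_2 = f(L/D)V²/2g = 0.3479 m
Series → Q common, losses add: H = Σh = 57.34 m

H ≈ 57.3 m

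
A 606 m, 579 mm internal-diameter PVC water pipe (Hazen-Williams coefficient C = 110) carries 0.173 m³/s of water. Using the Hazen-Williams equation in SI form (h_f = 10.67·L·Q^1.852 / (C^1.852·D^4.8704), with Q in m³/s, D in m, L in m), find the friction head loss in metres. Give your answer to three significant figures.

h_f ≈ 0.595 m

h_f = 10.67·606·0.173^1.852 / (110^1.852·0.579^4.8704) = 0.5952 m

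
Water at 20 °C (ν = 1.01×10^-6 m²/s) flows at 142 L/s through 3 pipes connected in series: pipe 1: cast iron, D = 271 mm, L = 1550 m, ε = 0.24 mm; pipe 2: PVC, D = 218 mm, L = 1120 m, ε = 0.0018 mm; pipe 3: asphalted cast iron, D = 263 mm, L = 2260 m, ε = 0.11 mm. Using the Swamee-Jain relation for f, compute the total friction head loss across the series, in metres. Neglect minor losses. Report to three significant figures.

H ≈ 132 m

Pipe 1: V = 2.462 m/s, Re = 6.61×10^5, ε/D = 8.86×10^-4, f = 0.01968, h_1 = f(L/D)V²/2g = 34.76 m
Pipe 2: V = 3.804 m/s, Re = 8.21×10^5, ε/D = 8.26×10^-6, f = 0.01218, h_2 = f(L/D)V²/2g = 46.17 m
Pipe 3: V = 2.614 m/s, Re = 6.81×10^5, ε/D = 4.18×10^-4, f = 0.01698, h_3 = f(L/D)V²/2g = 50.80 m
Series → Q common, losses add: H = Σh = 131.7 m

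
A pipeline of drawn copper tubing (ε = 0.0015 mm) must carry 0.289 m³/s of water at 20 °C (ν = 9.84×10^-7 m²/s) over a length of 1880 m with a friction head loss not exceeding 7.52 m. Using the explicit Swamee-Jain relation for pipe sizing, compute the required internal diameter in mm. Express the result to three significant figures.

Swamee-Jain (Type III): D = 0.66·[ε^1.25·(LQ²/(gh_f))^4.75 + ν·Q^9.4·(L/(gh_f))^5.2]^0.04
LQ²/(gh_f) = 2.128; L/(gh_f) = 25.48
Term 1 = ε^1.25·(…)^4.75 = 1.90×10^-6; Term 2 = ν·Q^9.4·(…)^5.2 = 1.73×10^-4
D = 0.66·(1.90×10^-6 + 1.73×10^-4)^0.04 = 0.4669 m = 467 mm
Check: V = 1.69 m/s, Re = 8.01×10^5, f = 0.01212, h_f = 7.09 m ≈ 7.52 m ✓

D ≈ 467 mm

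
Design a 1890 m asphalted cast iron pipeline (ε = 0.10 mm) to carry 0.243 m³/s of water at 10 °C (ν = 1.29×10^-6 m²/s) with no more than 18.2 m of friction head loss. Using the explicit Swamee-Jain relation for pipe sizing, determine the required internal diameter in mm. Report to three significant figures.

D ≈ 386 mm

Swamee-Jain (Type III): D = 0.66·[ε^1.25·(LQ²/(gh_f))^4.75 + ν·Q^9.4·(L/(gh_f))^5.2]^0.04
LQ²/(gh_f) = 0.6251; L/(gh_f) = 10.59
Term 1 = ε^1.25·(…)^4.75 = 1.07×10^-6; Term 2 = ν·Q^9.4·(…)^5.2 = 4.61×10^-7
D = 0.66·(1.07×10^-6 + 4.61×10^-7)^0.04 = 0.3864 m = 386 mm
Check: V = 2.07 m/s, Re = 6.21×10^5, f = 0.01579, h_f = 16.9 m ≈ 18.2 m ✓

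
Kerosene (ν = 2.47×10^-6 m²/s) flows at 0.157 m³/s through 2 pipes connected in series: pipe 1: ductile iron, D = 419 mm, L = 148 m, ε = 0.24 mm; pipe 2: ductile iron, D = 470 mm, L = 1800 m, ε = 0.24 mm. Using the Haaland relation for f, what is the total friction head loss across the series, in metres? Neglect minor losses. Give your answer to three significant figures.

H ≈ 3.47 m

Pipe 1: V = 1.139 m/s, Re = 1.93×10^5, ε/D = 5.73×10^-4, f = 0.01906, h_1 = f(L/D)V²/2g = 0.4450 m
Pipe 2: V = 0.9049 m/s, Re = 1.72×10^5, ε/D = 5.11×10^-4, f = 0.01894, h_2 = f(L/D)V²/2g = 3.028 m
Series → Q common, losses add: H = Σh = 3.473 m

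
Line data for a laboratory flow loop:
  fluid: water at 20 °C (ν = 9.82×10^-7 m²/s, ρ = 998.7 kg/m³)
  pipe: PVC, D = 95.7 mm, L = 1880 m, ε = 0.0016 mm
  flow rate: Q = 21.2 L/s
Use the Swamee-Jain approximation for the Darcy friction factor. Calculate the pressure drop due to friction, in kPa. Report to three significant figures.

V = 4Q/(πD²) = 4·0.0212/(π·0.0957²) = 2.947 m/s
Re = VD/ν = 2.947·0.0957/9.82×10^-7 = 2.87×10^5 → turbulent
ε/D = 0.0016/95.7 = 1.67×10^-5
Swamee-Jain: f = 0.01468
h_f = f(L/D)V²/(2g) = 0.01468·(1880/0.0957)·2.947²/(2·9.81) = 127.7 m
Δp = ρg·h_f = 998.7·9.81·127.7 = 1251 kPa

Δp ≈ 1250 kPa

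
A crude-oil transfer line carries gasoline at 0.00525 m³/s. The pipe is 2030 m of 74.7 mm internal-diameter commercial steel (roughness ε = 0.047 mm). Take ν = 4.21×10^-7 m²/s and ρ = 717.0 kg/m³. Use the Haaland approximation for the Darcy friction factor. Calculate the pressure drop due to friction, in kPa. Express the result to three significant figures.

Δp ≈ 268 kPa

V = 4Q/(πD²) = 4·0.00525/(π·0.0747²) = 1.198 m/s
Re = VD/ν = 1.198·0.0747/4.21×10^-7 = 2.13×10^5 → turbulent
ε/D = 0.047/74.7 = 6.29×10^-4
Haaland: f = 0.01920
h_f = f(L/D)V²/(2g) = 0.01920·(2030/0.0747)·1.198²/(2·9.81) = 38.17 m
Δp = ρg·h_f = 717.0·9.81·38.17 = 268.5 kPa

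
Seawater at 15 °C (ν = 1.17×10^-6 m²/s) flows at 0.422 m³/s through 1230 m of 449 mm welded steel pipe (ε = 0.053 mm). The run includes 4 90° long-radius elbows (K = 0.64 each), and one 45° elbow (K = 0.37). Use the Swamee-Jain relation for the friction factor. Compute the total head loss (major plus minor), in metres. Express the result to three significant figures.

V = 4Q/(πD²) = 2.665 m/s; V²/2g = 0.3620 m
Re = 1.02×10^6, ε/D = 1.18×10^-4 → f = 0.01374 (Swamee-Jain)
Major: h_f = f(L/D)·V²/2g = 0.01374·2739·0.3620 = 13.63 m
Minor: ΣK = 2.93; h_m = ΣK·V²/2g = 1.061 m
Total H_L = 13.63 + 1.061 = 14.69 m

H_L ≈ 14.7 m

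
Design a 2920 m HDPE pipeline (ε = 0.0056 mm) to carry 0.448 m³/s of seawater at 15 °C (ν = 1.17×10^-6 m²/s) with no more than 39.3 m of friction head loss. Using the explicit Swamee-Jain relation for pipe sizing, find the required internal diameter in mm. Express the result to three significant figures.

Swamee-Jain (Type III): D = 0.66·[ε^1.25·(LQ²/(gh_f))^4.75 + ν·Q^9.4·(L/(gh_f))^5.2]^0.04
LQ²/(gh_f) = 1.520; L/(gh_f) = 7.574
Term 1 = ε^1.25·(…)^4.75 = 1.99×10^-6; Term 2 = ν·Q^9.4·(…)^5.2 = 2.30×10^-5
D = 0.66·(1.99×10^-6 + 2.30×10^-5)^0.04 = 0.4320 m = 432 mm
Check: V = 3.06 m/s, Re = 1.13×10^6, f = 0.01171, h_f = 37.7 m ≈ 39.3 m ✓

D ≈ 432 mm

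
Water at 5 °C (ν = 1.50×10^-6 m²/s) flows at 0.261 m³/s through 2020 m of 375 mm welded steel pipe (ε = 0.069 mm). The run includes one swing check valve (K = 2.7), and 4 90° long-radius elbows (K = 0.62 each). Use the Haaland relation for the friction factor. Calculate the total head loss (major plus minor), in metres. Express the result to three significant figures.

H_L ≈ 24.4 m

V = 4Q/(πD²) = 2.363 m/s; V²/2g = 0.2846 m
Re = 5.91×10^5, ε/D = 1.84×10^-4 → f = 0.01493 (Haaland)
Major: h_f = f(L/D)·V²/2g = 0.01493·5387·0.2846 = 22.89 m
Minor: ΣK = 5.18; h_m = ΣK·V²/2g = 1.474 m
Total H_L = 22.89 + 1.474 = 24.37 m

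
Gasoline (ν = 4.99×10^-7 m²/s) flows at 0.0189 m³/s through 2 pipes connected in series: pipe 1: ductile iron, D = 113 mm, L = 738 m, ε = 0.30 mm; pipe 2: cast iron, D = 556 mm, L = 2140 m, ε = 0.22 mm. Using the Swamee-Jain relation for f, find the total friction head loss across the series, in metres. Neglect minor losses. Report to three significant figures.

Pipe 1: V = 1.885 m/s, Re = 4.27×10^5, ε/D = 0.00265, f = 0.02576, h_1 = f(L/D)V²/2g = 30.45 m
Pipe 2: V = 0.07784 m/s, Re = 8.67×10^4, ε/D = 3.96×10^-4, f = 0.02036, h_2 = f(L/D)V²/2g = 0.02420 m
Series → Q common, losses add: H = Σh = 30.48 m

H ≈ 30.5 m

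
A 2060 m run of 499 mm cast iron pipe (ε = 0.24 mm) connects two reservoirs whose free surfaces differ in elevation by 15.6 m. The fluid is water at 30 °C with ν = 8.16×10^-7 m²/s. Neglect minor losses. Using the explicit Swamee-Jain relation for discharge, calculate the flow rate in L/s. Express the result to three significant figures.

Q ≈ 409 L/s

Swamee-Jain (Type II): Q = -0.965·√(gD⁵h_f/L)·ln[ε/(3.7D) + √(3.17ν²L/(gD³h_f))]
√(gD⁵h_f/L) = √(9.81·0.499⁵·15.6/2060) = 0.04794
ε/(3.7D) = 1.30×10^-4; √(3.17ν²L/(gD³h_f)) = 1.51×10^-5
Q = -0.965·0.04794·ln(1.451×10^-4) = 0.4089 m³/s
Check: V = 2.09 m/s, Re = 1.28×10^6, f = 0.01705, h_f = 15.7 m ≈ 15.6 m ✓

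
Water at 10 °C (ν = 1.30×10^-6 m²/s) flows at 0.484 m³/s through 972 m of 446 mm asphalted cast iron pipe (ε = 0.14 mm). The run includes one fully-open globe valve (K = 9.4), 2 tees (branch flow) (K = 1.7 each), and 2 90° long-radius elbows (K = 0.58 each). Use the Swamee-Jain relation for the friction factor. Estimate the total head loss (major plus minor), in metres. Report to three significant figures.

H_L ≈ 23.7 m

V = 4Q/(πD²) = 3.098 m/s; V²/2g = 0.4892 m
Re = 1.06×10^6, ε/D = 3.14×10^-4 → f = 0.01584 (Swamee-Jain)
Major: h_f = f(L/D)·V²/2g = 0.01584·2179·0.4892 = 16.89 m
Minor: ΣK = 14.0; h_m = ΣK·V²/2g = 6.829 m
Total H_L = 16.89 + 6.829 = 23.72 m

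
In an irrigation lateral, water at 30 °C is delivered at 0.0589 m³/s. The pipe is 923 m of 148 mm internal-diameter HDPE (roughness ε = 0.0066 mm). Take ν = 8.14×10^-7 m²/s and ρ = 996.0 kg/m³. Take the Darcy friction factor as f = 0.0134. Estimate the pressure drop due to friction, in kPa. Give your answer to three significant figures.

V = 4Q/(πD²) = 4·0.0589/(π·0.148²) = 3.424 m/s
h_f = f(L/D)V²/(2g) = 0.01340·(923/0.148)·3.424²/(2·9.81) = 49.93 m
Δp = ρg·h_f = 996.0·9.81·49.93 = 487.8 kPa

Δp ≈ 488 kPa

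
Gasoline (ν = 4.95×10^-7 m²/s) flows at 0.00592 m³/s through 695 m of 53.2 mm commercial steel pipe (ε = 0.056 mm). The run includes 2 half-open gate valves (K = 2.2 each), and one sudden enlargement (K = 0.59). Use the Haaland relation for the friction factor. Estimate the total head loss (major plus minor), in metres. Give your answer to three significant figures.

V = 4Q/(πD²) = 2.663 m/s; V²/2g = 0.3615 m
Re = 2.86×10^5, ε/D = 0.00105 → f = 0.02078 (Haaland)
Major: h_f = f(L/D)·V²/2g = 0.02078·13064·0.3615 = 98.14 m
Minor: ΣK = 4.99; h_m = ΣK·V²/2g = 1.804 m
Total H_L = 98.14 + 1.804 = 99.94 m

H_L ≈ 99.9 m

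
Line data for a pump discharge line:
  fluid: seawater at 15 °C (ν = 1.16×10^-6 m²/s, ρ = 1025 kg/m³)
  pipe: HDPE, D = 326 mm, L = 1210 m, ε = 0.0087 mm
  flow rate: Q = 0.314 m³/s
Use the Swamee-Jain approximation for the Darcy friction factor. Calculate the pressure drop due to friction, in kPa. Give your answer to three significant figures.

V = 4Q/(πD²) = 4·0.314/(π·0.326²) = 3.762 m/s
Re = VD/ν = 3.762·0.326/1.16×10^-6 = 1.06×10^6 → turbulent
ε/D = 0.0087/326 = 2.67×10^-5
Swamee-Jain: f = 0.01214
h_f = f(L/D)V²/(2g) = 0.01214·(1210/0.326)·3.762²/(2·9.81) = 32.49 m
Δp = ρg·h_f = 1025·9.81·32.49 = 326.7 kPa

Δp ≈ 327 kPa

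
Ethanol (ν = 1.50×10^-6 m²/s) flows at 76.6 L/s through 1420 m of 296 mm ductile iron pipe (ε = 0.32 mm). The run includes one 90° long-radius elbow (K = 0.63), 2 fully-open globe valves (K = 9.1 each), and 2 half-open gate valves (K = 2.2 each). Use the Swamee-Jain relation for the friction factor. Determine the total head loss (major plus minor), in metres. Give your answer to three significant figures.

H_L ≈ 7.95 m

V = 4Q/(πD²) = 1.113 m/s; V²/2g = 0.06316 m
Re = 2.20×10^5, ε/D = 0.00108 → f = 0.02139 (Swamee-Jain)
Major: h_f = f(L/D)·V²/2g = 0.02139·4797·0.06316 = 6.482 m
Minor: ΣK = 23.2; h_m = ΣK·V²/2g = 1.467 m
Total H_L = 6.482 + 1.467 = 7.949 m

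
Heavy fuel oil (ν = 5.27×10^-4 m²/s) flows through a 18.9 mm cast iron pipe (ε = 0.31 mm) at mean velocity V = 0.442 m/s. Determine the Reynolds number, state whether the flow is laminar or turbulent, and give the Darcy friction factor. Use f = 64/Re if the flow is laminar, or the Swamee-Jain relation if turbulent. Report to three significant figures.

Re = VD/ν = 0.4420·0.0189/5.27×10^-4 = 15.9
Re < 2300 → laminar → f = 64/Re = 4.037

Re ≈ 15.9; laminar; f = 64/Re ≈ 4.04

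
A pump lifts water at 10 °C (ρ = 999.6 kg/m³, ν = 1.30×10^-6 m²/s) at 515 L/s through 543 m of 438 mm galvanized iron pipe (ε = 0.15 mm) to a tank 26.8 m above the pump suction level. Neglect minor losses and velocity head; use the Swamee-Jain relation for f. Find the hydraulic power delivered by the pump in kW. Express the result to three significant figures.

P_hyd ≈ 195 kW

V = 4Q/(πD²) = 3.418 m/s; Re = 1.15×10^6; ε/D = 3.42×10^-4; f = 0.01604
h_f = f(L/D)V²/2g = 11.84 m
Total head H = z + h_f = 26.8 + 11.84 = 38.64 m
P_hyd = ρgQH = 999.6·9.81·0.515·38.64 = 195.1 kW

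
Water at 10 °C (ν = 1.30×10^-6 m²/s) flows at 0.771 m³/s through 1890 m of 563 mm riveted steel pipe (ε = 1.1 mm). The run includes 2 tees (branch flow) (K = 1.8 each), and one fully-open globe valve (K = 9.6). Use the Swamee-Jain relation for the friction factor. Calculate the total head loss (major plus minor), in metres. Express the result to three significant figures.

H_L ≈ 45.0 m

V = 4Q/(πD²) = 3.097 m/s; V²/2g = 0.4889 m
Re = 1.34×10^6, ε/D = 0.00195 → f = 0.02348 (Swamee-Jain)
Major: h_f = f(L/D)·V²/2g = 0.02348·3357·0.4889 = 38.53 m
Minor: ΣK = 13.2; h_m = ΣK·V²/2g = 6.453 m
Total H_L = 38.53 + 6.453 = 44.99 m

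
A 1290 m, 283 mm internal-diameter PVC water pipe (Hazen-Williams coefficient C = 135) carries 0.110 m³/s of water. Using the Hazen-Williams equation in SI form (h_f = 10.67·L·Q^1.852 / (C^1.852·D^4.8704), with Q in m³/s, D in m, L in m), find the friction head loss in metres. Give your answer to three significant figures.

h_f = 10.67·1290·0.110^1.852 / (135^1.852·0.283^4.8704) = 12.25 m

h_f ≈ 12.2 m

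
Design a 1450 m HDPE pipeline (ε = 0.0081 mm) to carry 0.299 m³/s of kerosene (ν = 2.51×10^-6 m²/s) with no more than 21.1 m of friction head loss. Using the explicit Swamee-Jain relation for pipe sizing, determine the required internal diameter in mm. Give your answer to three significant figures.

Swamee-Jain (Type III): D = 0.66·[ε^1.25·(LQ²/(gh_f))^4.75 + ν·Q^9.4·(L/(gh_f))^5.2]^0.04
LQ²/(gh_f) = 0.6263; L/(gh_f) = 7.005
Term 1 = ε^1.25·(…)^4.75 = 4.68×10^-8; Term 2 = ν·Q^9.4·(…)^5.2 = 7.36×10^-7
D = 0.66·(4.68×10^-8 + 7.36×10^-7)^0.04 = 0.3761 m = 376 mm
Check: V = 2.69 m/s, Re = 4.03×10^5, f = 0.01391, h_f = 19.8 m ≈ 21.1 m ✓

D ≈ 376 mm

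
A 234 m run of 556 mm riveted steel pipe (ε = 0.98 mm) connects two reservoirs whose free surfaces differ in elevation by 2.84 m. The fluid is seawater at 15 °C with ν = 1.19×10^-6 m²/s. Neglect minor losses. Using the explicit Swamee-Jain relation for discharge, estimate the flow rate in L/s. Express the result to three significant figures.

Q ≈ 585 L/s

Swamee-Jain (Type II): Q = -0.965·√(gD⁵h_f/L)·ln[ε/(3.7D) + √(3.17ν²L/(gD³h_f))]
√(gD⁵h_f/L) = √(9.81·0.556⁵·2.84/234) = 0.07954
ε/(3.7D) = 4.76×10^-4; √(3.17ν²L/(gD³h_f)) = 1.48×10^-5
Q = -0.965·0.07954·ln(4.912×10^-4) = 0.5848 m³/s
Check: V = 2.41 m/s, Re = 1.13×10^6, f = 0.02291, h_f = 2.85 m ≈ 2.84 m ✓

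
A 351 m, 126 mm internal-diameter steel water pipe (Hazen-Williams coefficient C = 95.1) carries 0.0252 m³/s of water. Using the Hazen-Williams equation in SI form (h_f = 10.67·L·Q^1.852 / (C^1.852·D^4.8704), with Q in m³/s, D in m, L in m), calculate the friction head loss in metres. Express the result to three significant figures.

h_f = 10.67·351·0.0252^1.852 / (95.1^1.852·0.126^4.8704) = 21.42 m

h_f ≈ 21.4 m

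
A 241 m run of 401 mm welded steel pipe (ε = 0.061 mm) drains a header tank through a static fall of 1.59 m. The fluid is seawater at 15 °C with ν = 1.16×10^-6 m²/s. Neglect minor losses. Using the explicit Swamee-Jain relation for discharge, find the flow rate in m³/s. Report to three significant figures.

Q ≈ 0.238 m³/s

Swamee-Jain (Type II): Q = -0.965·√(gD⁵h_f/L)·ln[ε/(3.7D) + √(3.17ν²L/(gD³h_f))]
√(gD⁵h_f/L) = √(9.81·0.401⁵·1.59/241) = 0.02591
ε/(3.7D) = 4.11×10^-5; √(3.17ν²L/(gD³h_f)) = 3.20×10^-5
Q = -0.965·0.02591·ln(7.308×10^-5) = 0.2381 m³/s
Check: V = 1.89 m/s, Re = 6.52×10^5, f = 0.01468, h_f = 1.60 m ≈ 1.59 m ✓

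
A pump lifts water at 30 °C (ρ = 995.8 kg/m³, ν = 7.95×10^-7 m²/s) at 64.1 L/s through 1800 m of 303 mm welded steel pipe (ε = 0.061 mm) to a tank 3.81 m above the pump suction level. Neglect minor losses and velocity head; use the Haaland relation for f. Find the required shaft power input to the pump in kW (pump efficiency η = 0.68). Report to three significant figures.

P_shaft ≈ 7.00 kW

V = 4Q/(πD²) = 0.8890 m/s; Re = 3.39×10^5; ε/D = 2.01×10^-4; f = 0.01586
h_f = f(L/D)V²/2g = 3.796 m
Total head H = z + h_f = 3.81 + 3.796 = 7.606 m
P_hyd = ρgQH = 995.8·9.81·0.0641·7.606 = 4.763 kW
P_shaft = P_hyd/η = 4.763/0.68 = 7.004 kW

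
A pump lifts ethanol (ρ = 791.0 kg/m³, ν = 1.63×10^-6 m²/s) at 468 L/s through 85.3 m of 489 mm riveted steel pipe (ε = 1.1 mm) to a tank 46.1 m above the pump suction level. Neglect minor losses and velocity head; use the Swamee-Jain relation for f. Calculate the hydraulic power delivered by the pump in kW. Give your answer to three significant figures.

P_hyd ≈ 172 kW

V = 4Q/(πD²) = 2.492 m/s; Re = 7.48×10^5; ε/D = 0.00225; f = 0.02448
h_f = f(L/D)V²/2g = 1.352 m
Total head H = z + h_f = 46.1 + 1.352 = 47.45 m
P_hyd = ρgQH = 791.0·9.81·0.468·47.45 = 172.3 kW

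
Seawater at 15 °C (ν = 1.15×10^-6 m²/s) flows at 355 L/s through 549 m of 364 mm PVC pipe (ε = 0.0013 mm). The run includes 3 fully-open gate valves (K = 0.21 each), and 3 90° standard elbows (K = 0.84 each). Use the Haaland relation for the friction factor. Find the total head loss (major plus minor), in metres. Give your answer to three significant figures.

V = 4Q/(πD²) = 3.411 m/s; V²/2g = 0.5932 m
Re = 1.08×10^6, ε/D = 3.57×10^-6 → f = 0.01150 (Haaland)
Major: h_f = f(L/D)·V²/2g = 0.01150·1508·0.5932 = 10.29 m
Minor: ΣK = 3.15; h_m = ΣK·V²/2g = 1.868 m
Total H_L = 10.29 + 1.868 = 12.16 m

H_L ≈ 12.2 m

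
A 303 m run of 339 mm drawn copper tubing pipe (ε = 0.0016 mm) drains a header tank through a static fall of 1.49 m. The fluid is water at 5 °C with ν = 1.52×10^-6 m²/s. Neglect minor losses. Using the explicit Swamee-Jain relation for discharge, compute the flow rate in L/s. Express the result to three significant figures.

Swamee-Jain (Type II): Q = -0.965·√(gD⁵h_f/L)·ln[ε/(3.7D) + √(3.17ν²L/(gD³h_f))]
√(gD⁵h_f/L) = √(9.81·0.339⁵·1.49/303) = 0.01470
ε/(3.7D) = 1.28×10^-6; √(3.17ν²L/(gD³h_f)) = 6.24×10^-5
Q = -0.965·0.01470·ln(6.370×10^-5) = 0.1370 m³/s
Check: V = 1.52 m/s, Re = 3.39×10^5, f = 0.01411, h_f = 1.48 m ≈ 1.49 m ✓

Q ≈ 137 L/s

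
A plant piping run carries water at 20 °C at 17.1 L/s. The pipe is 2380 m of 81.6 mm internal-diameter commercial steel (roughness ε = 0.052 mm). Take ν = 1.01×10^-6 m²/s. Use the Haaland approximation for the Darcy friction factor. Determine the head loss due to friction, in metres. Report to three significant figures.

V = 4Q/(πD²) = 4·0.0171/(π·0.0816²) = 3.270 m/s
Re = VD/ν = 3.270·0.0816/1.01×10^-6 = 2.64×10^5 → turbulent
ε/D = 0.052/81.6 = 6.37×10^-4
Haaland: f = 0.01897
h_f = f(L/D)V²/(2g) = 0.01897·(2380/0.0816)·3.270²/(2·9.81) = 301.5 m

h_f ≈ 301 m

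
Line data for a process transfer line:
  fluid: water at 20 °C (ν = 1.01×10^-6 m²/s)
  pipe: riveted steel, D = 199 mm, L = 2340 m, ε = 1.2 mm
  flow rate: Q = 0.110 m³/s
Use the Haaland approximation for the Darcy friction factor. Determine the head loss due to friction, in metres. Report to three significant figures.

V = 4Q/(πD²) = 4·0.110/(π·0.199²) = 3.537 m/s
Re = VD/ν = 3.537·0.199/1.01×10^-6 = 6.97×10^5 → turbulent
ε/D = 1.2/199 = 0.00603
Haaland: f = 0.03234
h_f = f(L/D)V²/(2g) = 0.03234·(2340/0.199)·3.537²/(2·9.81) = 242.4 m

h_f ≈ 242 m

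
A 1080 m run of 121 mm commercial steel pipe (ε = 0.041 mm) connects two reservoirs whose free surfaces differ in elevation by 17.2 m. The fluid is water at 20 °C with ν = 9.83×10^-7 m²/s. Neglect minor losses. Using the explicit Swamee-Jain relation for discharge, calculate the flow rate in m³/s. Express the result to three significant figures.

Swamee-Jain (Type II): Q = -0.965·√(gD⁵h_f/L)·ln[ε/(3.7D) + √(3.17ν²L/(gD³h_f))]
√(gD⁵h_f/L) = √(9.81·0.121⁵·17.2/1080) = 0.002013
ε/(3.7D) = 9.16×10^-5; √(3.17ν²L/(gD³h_f)) = 1.05×10^-4
Q = -0.965·0.002013·ln(1.968×10^-4) = 0.01658 m³/s
Check: V = 1.44 m/s, Re = 1.77×10^5, f = 0.01827, h_f = 17.3 m ≈ 17.2 m ✓

Q ≈ 0.0166 m³/s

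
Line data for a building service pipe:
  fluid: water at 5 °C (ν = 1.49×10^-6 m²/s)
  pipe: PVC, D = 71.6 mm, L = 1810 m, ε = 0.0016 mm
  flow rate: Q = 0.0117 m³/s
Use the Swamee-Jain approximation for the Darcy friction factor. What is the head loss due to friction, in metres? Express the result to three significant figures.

h_f ≈ 183 m

V = 4Q/(πD²) = 4·0.0117/(π·0.0716²) = 2.906 m/s
Re = VD/ν = 2.906·0.0716/1.49×10^-6 = 1.40×10^5 → turbulent
ε/D = 0.0016/71.6 = 2.23×10^-5
Swamee-Jain: f = 0.01684
h_f = f(L/D)V²/(2g) = 0.01684·(1810/0.0716)·2.906²/(2·9.81) = 183.3 m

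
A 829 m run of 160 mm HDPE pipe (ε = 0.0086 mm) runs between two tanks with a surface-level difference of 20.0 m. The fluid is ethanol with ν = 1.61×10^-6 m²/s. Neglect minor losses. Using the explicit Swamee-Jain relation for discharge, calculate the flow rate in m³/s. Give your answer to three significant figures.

Swamee-Jain (Type II): Q = -0.965·√(gD⁵h_f/L)·ln[ε/(3.7D) + √(3.17ν²L/(gD³h_f))]
√(gD⁵h_f/L) = √(9.81·0.160⁵·20.0/829) = 0.004982
ε/(3.7D) = 1.45×10^-5; √(3.17ν²L/(gD³h_f)) = 9.21×10^-5
Q = -0.965·0.004982·ln(1.066×10^-4) = 0.04397 m³/s
Check: V = 2.19 m/s, Re = 2.17×10^5, f = 0.01578, h_f = 19.9 m ≈ 20.0 m ✓

Q ≈ 0.0440 m³/s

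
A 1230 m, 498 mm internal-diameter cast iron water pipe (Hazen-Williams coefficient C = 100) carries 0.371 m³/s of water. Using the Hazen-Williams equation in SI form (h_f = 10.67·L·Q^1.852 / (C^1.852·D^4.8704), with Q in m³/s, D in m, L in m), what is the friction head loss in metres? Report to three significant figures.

h_f ≈ 12.3 m

h_f = 10.67·1230·0.371^1.852 / (100^1.852·0.498^4.8704) = 12.34 m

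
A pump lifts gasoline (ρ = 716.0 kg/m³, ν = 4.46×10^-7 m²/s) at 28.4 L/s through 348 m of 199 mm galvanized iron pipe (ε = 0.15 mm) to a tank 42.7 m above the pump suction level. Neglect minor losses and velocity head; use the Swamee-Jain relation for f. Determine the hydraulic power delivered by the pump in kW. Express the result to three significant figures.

V = 4Q/(πD²) = 0.9131 m/s; Re = 4.07×10^5; ε/D = 7.54×10^-4; f = 0.01936
h_f = f(L/D)V²/2g = 1.439 m
Total head H = z + h_f = 42.7 + 1.439 = 44.14 m
P_hyd = ρgQH = 716.0·9.81·0.0284·44.14 = 8.805 kW

P_hyd ≈ 8.80 kW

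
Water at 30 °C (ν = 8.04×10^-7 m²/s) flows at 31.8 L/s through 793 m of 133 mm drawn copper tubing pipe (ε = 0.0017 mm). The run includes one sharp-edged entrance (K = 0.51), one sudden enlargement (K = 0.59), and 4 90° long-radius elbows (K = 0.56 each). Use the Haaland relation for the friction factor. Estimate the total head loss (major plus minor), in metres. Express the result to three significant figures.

V = 4Q/(πD²) = 2.289 m/s; V²/2g = 0.2670 m
Re = 3.79×10^5, ε/D = 1.28×10^-5 → f = 0.01386 (Haaland)
Major: h_f = f(L/D)·V²/2g = 0.01386·5962·0.2670 = 22.07 m
Minor: ΣK = 3.34; h_m = ΣK·V²/2g = 0.8919 m
Total H_L = 22.07 + 0.8919 = 22.96 m

H_L ≈ 23.0 m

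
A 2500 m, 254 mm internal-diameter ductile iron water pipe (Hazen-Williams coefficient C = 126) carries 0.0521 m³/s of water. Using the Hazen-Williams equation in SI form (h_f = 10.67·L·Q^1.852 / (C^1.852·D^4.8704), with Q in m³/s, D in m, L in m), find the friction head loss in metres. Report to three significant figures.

h_f ≈ 11.4 m

h_f = 10.67·2500·0.0521^1.852 / (126^1.852·0.254^4.8704) = 11.44 m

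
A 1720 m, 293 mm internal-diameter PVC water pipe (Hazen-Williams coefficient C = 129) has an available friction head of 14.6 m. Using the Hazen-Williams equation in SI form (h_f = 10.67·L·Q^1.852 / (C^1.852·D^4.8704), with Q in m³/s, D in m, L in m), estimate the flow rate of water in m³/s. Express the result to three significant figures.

Rearranging: Q = [h_f·C^1.852·D^4.8704 / (10.67·L)]^(1/1.852)
Q = [14.6·129^1.852·0.293^4.8704 / (10.67·1720)]^0.540 = 0.1084 m³/s

Q ≈ 0.108 m³/s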